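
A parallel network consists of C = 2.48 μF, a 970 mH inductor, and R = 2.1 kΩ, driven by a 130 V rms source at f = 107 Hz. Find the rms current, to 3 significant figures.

ω = 2πf = 672.3 rad/s
X_L = ωL = 652 Ω
X_C = 1/(ωC) = 600 Ω
Parallel: admittances add. Y = 1/R + 1/(jωL) + jωC
Y = (0.000476 + j0.000134) S
|Y| = 0.000495 S → |Z| = 1/|Y| = 2020 Ω, ∠Z = −∠Y = -15.7°
I = V/|Z| = 130/2020 = 64.3 mA

64.3 mA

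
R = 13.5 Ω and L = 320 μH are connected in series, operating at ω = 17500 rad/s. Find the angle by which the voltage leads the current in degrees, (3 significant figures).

22.5°

X_L = ωL = 5.60 Ω
Z = 13.5 + j5.60 Ω
|Z| = √(13.5² + 5.60²) = 14.6 Ω
∠Z = arctan(5.60/13.5) = 22.5°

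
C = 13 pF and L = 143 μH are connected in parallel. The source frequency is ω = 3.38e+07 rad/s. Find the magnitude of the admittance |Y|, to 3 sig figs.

233 μS

X_L = ωL = 4830 Ω
X_C = 1/(ωC) = 2280 Ω
Parallel: admittances add. Y = 1/(jωL) + jωC
Y = (0 + j0.000233) S
|Y| = 0.000233 S → |Z| = 1/|Y| = 4300 Ω, ∠Z = −∠Y = -90.0°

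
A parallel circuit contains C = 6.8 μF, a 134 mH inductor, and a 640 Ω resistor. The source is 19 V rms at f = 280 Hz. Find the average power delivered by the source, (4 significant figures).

ω = 2πf = 1759 rad/s
X_L = ωL = 235.7 Ω
X_C = 1/(ωC) = 83.59 Ω
Parallel: admittances add. Y = 1/R + 1/(jωL) + jωC
Y = (0.001563 + j0.007721) S
|Y| = 0.007878 S → |Z| = 1/|Y| = 126.9 Ω, ∠Z = −∠Y = -78.56°
I = V/|Z| = 149.7 mA
P = VI cos φ = 19 × 0.1497 × cos(-78.56°) = 564.1 mW

564.1 mW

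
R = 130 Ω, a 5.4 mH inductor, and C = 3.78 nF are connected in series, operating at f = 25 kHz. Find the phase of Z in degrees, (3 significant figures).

-81.2°

ω = 2πf = 157100 rad/s
X_L = ωL = 848 Ω
X_C = 1/(ωC) = 1680 Ω
Net reactance X = X_L − X_C = -836 Ω
Z = 130 − j836 Ω
|Z| = √(130² + 836²) = 846 Ω
∠Z = arctan(-836/130) = -81.2°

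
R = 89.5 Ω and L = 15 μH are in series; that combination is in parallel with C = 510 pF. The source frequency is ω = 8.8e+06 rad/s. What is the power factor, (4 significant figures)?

0.9807

X_L = ωL = 132.0 Ω
X_C = 1/(ωC) = 222.8 Ω
Branch 1 (R+jX_L): Z₁ = 89.50 + j132.0 Ω, |Z₁| = 159.5 Ω
Branch 2 (−jX_C): Z₂ = −j222.8 Ω
Parallel: Z = Z₁Z₂/(Z₁+Z₂), |Z| = 278.7 Ω, ∠Z = 11.28°
cos φ = cos(11.28°) = 0.9807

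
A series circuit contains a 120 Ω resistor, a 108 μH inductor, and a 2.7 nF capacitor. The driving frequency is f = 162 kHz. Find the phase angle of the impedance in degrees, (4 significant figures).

-64.71°

ω = 2πf = 1.018e+06 rad/s
X_L = ωL = 109.9 Ω
X_C = 1/(ωC) = 363.9 Ω
Net reactance X = X_L − X_C = -253.9 Ω
Z = 120.0 − j253.9 Ω
|Z| = √(120.0² + 253.9²) = 280.9 Ω
∠Z = arctan(-253.9/120.0) = -64.71°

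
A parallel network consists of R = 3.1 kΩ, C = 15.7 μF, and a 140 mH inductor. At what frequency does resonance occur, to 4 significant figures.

ω₀ = 1/√(LC) = 1/√(0.14 × 1.57e-05) = 674.5 rad/s
f₀ = ω₀/(2π) = 107.4 Hz

107.4 Hz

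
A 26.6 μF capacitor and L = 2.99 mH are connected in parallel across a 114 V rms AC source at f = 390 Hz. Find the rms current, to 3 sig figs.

8.13 A

ω = 2πf = 2450 rad/s
X_L = ωL = 7.33 Ω
X_C = 1/(ωC) = 15.3 Ω
Parallel: admittances add. Y = 1/(jωL) + jωC
Y = (0 − j0.0713) S
|Y| = 0.0713 S → |Z| = 1/|Y| = 14.0 Ω, ∠Z = −∠Y = 90.0°
I = V/|Z| = 114/14.0 = 8.13 A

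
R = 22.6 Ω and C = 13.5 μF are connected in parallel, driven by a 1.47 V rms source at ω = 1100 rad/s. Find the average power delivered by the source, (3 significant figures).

95.6 mW

X_C = 1/(ωC) = 67.3 Ω
Parallel: admittances add. Y = 1/R + jωC
Y = (0.0442 + j0.0148) S
|Y| = 0.0467 S → |Z| = 1/|Y| = 21.4 Ω, ∠Z = −∠Y = -18.6°
I = V/|Z| = 68.6 mA
P = VI cos φ = 1.47 × 0.0686 × cos(-18.6°) = 95.6 mW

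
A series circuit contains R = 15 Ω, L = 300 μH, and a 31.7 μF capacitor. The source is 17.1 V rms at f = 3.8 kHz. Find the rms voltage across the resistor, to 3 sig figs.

ω = 2πf = 23880 rad/s
X_L = ωL = 7.16 Ω
X_C = 1/(ωC) = 1.32 Ω
Net reactance X = X_L − X_C = 5.84 Ω
Z = 15.0 + j5.84 Ω
|Z| = √(15.0² + 5.84²) = 16.1 Ω
I = V/|Z| = 1.06 A
V_R = I·|Z_R| = 1.06 × 15.0 = 15.9 V

15.9 V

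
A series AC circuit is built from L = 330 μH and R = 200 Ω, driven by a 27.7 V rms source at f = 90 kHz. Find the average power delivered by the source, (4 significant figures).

ω = 2πf = 565500 rad/s
X_L = ωL = 186.6 Ω
Z = 200.0 + j186.6 Ω
|Z| = √(200.0² + 186.6²) = 273.5 Ω
∠Z = arctan(186.6/200.0) = 43.02°
I = V/|Z| = 101.3 mA
P = VI cos φ = 27.7 × 0.1013 × cos(43.02°) = 2.051 W

2.051 W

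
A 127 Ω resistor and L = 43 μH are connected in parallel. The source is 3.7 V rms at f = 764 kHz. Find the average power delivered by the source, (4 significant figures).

107.8 mW

ω = 2πf = 4.8e+06 rad/s
X_L = ωL = 206.4 Ω
Parallel: admittances add. Y = 1/R + 1/(jωL)
Y = (0.007874 − j0.004845) S
|Y| = 0.009245 S → |Z| = 1/|Y| = 108.2 Ω, ∠Z = −∠Y = 31.60°
I = V/|Z| = 34.21 mA
P = VI cos φ = 3.7 × 0.03421 × cos(31.60°) = 107.8 mW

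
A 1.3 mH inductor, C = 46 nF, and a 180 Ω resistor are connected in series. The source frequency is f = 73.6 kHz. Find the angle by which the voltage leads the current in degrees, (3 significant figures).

72.0°

ω = 2πf = 462400 rad/s
X_L = ωL = 601 Ω
X_C = 1/(ωC) = 47.0 Ω
Net reactance X = X_L − X_C = 554 Ω
Z = 180 + j554 Ω
|Z| = √(180² + 554²) = 583 Ω
∠Z = arctan(554/180) = 72.0°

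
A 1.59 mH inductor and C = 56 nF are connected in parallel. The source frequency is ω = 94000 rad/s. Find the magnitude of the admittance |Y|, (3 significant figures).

1.43 mS

X_L = ωL = 149 Ω
X_C = 1/(ωC) = 190 Ω
Parallel: admittances add. Y = 1/(jωL) + jωC
Y = (0 − j0.00143) S
|Y| = 0.00143 S → |Z| = 1/|Y| = 701 Ω, ∠Z = −∠Y = 90.0°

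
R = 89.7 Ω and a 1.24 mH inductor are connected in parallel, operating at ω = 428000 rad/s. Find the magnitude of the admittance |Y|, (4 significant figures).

X_L = ωL = 530.7 Ω
Parallel: admittances add. Y = 1/R + 1/(jωL)
Y = (0.01115 − j0.001884) S
|Y| = 0.01131 S → |Z| = 1/|Y| = 88.45 Ω, ∠Z = −∠Y = 9.593°

11.31 mS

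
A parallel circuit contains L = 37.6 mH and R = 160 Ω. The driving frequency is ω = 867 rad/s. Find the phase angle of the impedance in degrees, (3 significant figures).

X_L = ωL = 32.6 Ω
Parallel: admittances add. Y = 1/R + 1/(jωL)
Y = (0.00625 − j0.0307) S
|Y| = 0.0313 S → |Z| = 1/|Y| = 31.9 Ω, ∠Z = −∠Y = 78.5°

78.5°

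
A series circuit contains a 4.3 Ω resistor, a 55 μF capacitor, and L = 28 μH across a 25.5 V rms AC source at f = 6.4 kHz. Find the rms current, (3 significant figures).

ω = 2πf = 40210 rad/s
X_L = ωL = 1.13 Ω
X_C = 1/(ωC) = 0.452 Ω
Net reactance X = X_L − X_C = 0.674 Ω
Z = 4.30 + j0.674 Ω
|Z| = √(4.30² + 0.674²) = 4.35 Ω
I = V/|Z| = 25.5/4.35 = 5.86 A

5.86 A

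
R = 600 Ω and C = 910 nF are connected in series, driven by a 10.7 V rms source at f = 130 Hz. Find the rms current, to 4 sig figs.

ω = 2πf = 816.8 rad/s
X_C = 1/(ωC) = 1345 Ω
Z = 600.0 − j1345 Ω
|Z| = √(600.0² + 1345²) = 1473 Ω
I = V/|Z| = 10.7/1473 = 7.264 mA

7.264 mA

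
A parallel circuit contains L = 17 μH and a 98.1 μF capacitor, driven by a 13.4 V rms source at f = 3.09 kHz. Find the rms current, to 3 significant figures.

15.1 A

ω = 2πf = 19420 rad/s
X_L = ωL = 0.330 Ω
X_C = 1/(ωC) = 0.525 Ω
Parallel: admittances add. Y = 1/(jωL) + jωC
Y = (0 − j1.13) S
|Y| = 1.13 S → |Z| = 1/|Y| = 0.889 Ω, ∠Z = −∠Y = 90.0°
I = V/|Z| = 13.4/0.889 = 15.1 A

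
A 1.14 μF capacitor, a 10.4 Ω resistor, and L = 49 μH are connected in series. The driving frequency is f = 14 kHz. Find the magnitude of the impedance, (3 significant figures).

ω = 2πf = 87960 rad/s
X_L = ωL = 4.31 Ω
X_C = 1/(ωC) = 9.97 Ω
Net reactance X = X_L − X_C = -5.66 Ω
Z = 10.4 − j5.66 Ω
|Z| = √(10.4² + 5.66²) = 11.8 Ω

11.8 Ω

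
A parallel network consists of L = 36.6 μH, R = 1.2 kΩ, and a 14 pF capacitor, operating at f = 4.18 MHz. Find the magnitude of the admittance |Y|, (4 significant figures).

ω = 2πf = 2.626e+07 rad/s
X_L = ωL = 961.3 Ω
X_C = 1/(ωC) = 2720 Ω
Parallel: admittances add. Y = 1/R + 1/(jωL) + jωC
Y = (0.0008333 − j0.0006726) S
|Y| = 0.001071 S → |Z| = 1/|Y| = 933.8 Ω, ∠Z = −∠Y = 38.91°

1.071 mS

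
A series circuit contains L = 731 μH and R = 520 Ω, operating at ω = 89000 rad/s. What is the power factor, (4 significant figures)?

X_L = ωL = 65.06 Ω
Z = 520.0 + j65.06 Ω
|Z| = √(520.0² + 65.06²) = 524.1 Ω
∠Z = arctan(65.06/520.0) = 7.131°
cos φ = cos(7.131°) = 0.9923

0.9923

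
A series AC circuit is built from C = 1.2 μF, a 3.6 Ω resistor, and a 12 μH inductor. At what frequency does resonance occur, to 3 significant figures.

41.9 kHz

ω₀ = 1/√(LC) = 1/√(1.2e-05 × 1.2e-06) = 263500 rad/s
f₀ = ω₀/(2π) = 41.9 kHz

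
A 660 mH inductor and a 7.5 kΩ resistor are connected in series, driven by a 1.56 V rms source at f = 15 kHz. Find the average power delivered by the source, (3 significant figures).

ω = 2πf = 94250 rad/s
X_L = ωL = 62200 Ω
Z = 7500 + j62200 Ω
|Z| = √(7500² + 62200²) = 62700 Ω
∠Z = arctan(62200/7500) = 83.1°
I = V/|Z| = 24.9 μA
P = VI cos φ = 1.56 × 2.49e-05 × cos(83.1°) = 4.65 μW

4.65 μW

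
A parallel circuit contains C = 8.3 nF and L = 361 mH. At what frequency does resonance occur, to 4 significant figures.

ω₀ = 1/√(LC) = 1/√(0.361 × 8.3e-09) = 18270 rad/s
f₀ = ω₀/(2π) = 2.908 kHz

2.908 kHz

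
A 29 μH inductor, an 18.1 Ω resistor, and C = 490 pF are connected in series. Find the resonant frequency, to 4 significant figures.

ω₀ = 1/√(LC) = 1/√(2.9e-05 × 4.9e-10) = 8.389e+06 rad/s
f₀ = ω₀/(2π) = 1.335 MHz

1.335 MHz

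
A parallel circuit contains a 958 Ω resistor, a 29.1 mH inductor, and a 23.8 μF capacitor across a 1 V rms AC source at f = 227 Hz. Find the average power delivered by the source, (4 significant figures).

1.044 mW

ω = 2πf = 1426 rad/s
X_L = ωL = 41.50 Ω
X_C = 1/(ωC) = 29.46 Ω
Parallel: admittances add. Y = 1/R + 1/(jωL) + jωC
Y = (0.001044 + j0.009852) S
|Y| = 0.009907 S → |Z| = 1/|Y| = 100.9 Ω, ∠Z = −∠Y = -83.95°
I = V/|Z| = 9.907 mA
P = VI cos φ = 1 × 0.009907 × cos(-83.95°) = 1.044 mW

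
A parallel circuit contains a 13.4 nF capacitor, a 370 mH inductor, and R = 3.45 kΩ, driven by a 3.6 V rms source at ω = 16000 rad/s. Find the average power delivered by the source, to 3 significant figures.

X_L = ωL = 5920 Ω
X_C = 1/(ωC) = 4660 Ω
Parallel: admittances add. Y = 1/R + 1/(jωL) + jωC
Y = (0.000290 + j4.55e-05) S
|Y| = 0.000293 S → |Z| = 1/|Y| = 3410 Ω, ∠Z = −∠Y = -8.92°
I = V/|Z| = 1.06 mA
P = VI cos φ = 3.6 × 0.00106 × cos(-8.92°) = 3.76 mW

3.76 mW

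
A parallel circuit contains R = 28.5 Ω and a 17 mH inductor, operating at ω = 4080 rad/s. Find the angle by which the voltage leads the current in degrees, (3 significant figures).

22.3°

X_L = ωL = 69.4 Ω
Parallel: admittances add. Y = 1/R + 1/(jωL)
Y = (0.0351 − j0.0144) S
|Y| = 0.0379 S → |Z| = 1/|Y| = 26.4 Ω, ∠Z = −∠Y = 22.3°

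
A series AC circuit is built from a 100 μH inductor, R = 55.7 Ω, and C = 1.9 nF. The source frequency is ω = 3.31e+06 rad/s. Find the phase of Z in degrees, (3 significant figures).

72.1°

X_L = ωL = 331 Ω
X_C = 1/(ωC) = 159 Ω
Net reactance X = X_L − X_C = 172 Ω
Z = 55.7 + j172 Ω
|Z| = √(55.7² + 172²) = 181 Ω
∠Z = arctan(172/55.7) = 72.1°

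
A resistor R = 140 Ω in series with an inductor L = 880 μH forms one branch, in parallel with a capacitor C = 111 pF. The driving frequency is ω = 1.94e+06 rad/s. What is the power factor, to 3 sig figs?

0.129

X_L = ωL = 1710 Ω
X_C = 1/(ωC) = 4640 Ω
Branch 1 (R+jX_L): Z₁ = 140 + j1710 Ω, |Z₁| = 1710 Ω
Branch 2 (−jX_C): Z₂ = −j4640 Ω
Parallel: Z = Z₁Z₂/(Z₁+Z₂), |Z| = 2710 Ω, ∠Z = 82.6°
cos φ = cos(82.6°) = 0.129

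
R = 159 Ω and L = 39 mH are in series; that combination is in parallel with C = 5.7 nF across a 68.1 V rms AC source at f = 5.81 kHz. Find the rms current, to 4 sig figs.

ω = 2πf = 36510 rad/s
X_L = ωL = 1424 Ω
X_C = 1/(ωC) = 4806 Ω
Branch 1 (R+jX_L): Z₁ = 159.0 + j1424 Ω, |Z₁| = 1433 Ω
Branch 2 (−jX_C): Z₂ = −j4806 Ω
Parallel: Z = Z₁Z₂/(Z₁+Z₂), |Z| = 2033 Ω, ∠Z = 80.94°
I = V/|Z| = 68.1/2033 = 33.49 mA

33.49 mA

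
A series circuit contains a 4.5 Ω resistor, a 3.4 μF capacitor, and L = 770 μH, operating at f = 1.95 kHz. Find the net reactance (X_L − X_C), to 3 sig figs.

ω = 2πf = 12250 rad/s
X_L = ωL = 9.43 Ω
X_C = 1/(ωC) = 24.0 Ω
X = 9.43 − 24.0 = -14.6 Ω

-14.6 Ω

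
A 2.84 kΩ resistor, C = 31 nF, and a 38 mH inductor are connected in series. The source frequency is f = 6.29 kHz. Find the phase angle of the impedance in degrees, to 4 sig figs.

ω = 2πf = 39520 rad/s
X_L = ωL = 1502 Ω
X_C = 1/(ωC) = 816.2 Ω
Net reactance X = X_L − X_C = 685.6 Ω
Z = 2840 + j685.6 Ω
|Z| = √(2840² + 685.6²) = 2922 Ω
∠Z = arctan(685.6/2840) = 13.57°

13.57°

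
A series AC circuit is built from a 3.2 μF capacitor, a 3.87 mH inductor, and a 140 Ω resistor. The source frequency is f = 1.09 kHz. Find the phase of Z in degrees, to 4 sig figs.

-7.779°

ω = 2πf = 6849 rad/s
X_L = ωL = 26.50 Ω
X_C = 1/(ωC) = 45.63 Ω
Net reactance X = X_L − X_C = -19.12 Ω
Z = 140.0 − j19.12 Ω
|Z| = √(140.0² + 19.12²) = 141.3 Ω
∠Z = arctan(-19.12/140.0) = -7.779°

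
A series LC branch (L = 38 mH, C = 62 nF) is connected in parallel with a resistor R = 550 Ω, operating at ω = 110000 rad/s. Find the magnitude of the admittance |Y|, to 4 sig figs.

X_L = ωL = 4180 Ω
X_C = 1/(ωC) = 146.6 Ω
Branch 1: Z₁ = R = 550.0 Ω
Branch 2 (series LC): Z₂ = j(X_L − X_C) = j4033 Ω
Parallel: Z = Z₁Z₂/(Z₁+Z₂), |Z| = 545.0 Ω, ∠Z = 7.765°
|Y| = 1/|Z| = 1.835 mS

1.835 mS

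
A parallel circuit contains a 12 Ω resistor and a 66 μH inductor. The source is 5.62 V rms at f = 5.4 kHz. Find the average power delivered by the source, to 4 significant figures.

2.632 W

ω = 2πf = 33930 rad/s
X_L = ωL = 2.239 Ω
Parallel: admittances add. Y = 1/R + 1/(jωL)
Y = (0.08333 − j0.4466) S
|Y| = 0.4543 S → |Z| = 1/|Y| = 2.201 Ω, ∠Z = −∠Y = 79.43°
I = V/|Z| = 2.553 A
P = VI cos φ = 5.62 × 2.553 × cos(79.43°) = 2.632 W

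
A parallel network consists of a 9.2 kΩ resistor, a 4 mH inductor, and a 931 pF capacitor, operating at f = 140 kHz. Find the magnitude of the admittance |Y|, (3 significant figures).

546 μS

ω = 2πf = 879600 rad/s
X_L = ωL = 3520 Ω
X_C = 1/(ωC) = 1220 Ω
Parallel: admittances add. Y = 1/R + 1/(jωL) + jωC
Y = (0.000109 + j0.000535) S
|Y| = 0.000546 S → |Z| = 1/|Y| = 1830 Ω, ∠Z = −∠Y = -78.5°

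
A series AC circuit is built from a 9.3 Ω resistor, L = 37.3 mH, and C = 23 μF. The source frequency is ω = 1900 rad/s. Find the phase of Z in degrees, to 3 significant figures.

79.0°

X_L = ωL = 70.9 Ω
X_C = 1/(ωC) = 22.9 Ω
Net reactance X = X_L − X_C = 48.0 Ω
Z = 9.30 + j48.0 Ω
|Z| = √(9.30² + 48.0²) = 48.9 Ω
∠Z = arctan(48.0/9.30) = 79.0°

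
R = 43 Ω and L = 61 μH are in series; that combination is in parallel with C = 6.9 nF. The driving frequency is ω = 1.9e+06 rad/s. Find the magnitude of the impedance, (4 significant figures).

X_L = ωL = 115.9 Ω
X_C = 1/(ωC) = 76.28 Ω
Branch 1 (R+jX_L): Z₁ = 43.00 + j115.9 Ω, |Z₁| = 123.6 Ω
Branch 2 (−jX_C): Z₂ = −j76.28 Ω
Parallel: Z = Z₁Z₂/(Z₁+Z₂), |Z| = 161.3 Ω, ∠Z = -63.01°

161.3 Ω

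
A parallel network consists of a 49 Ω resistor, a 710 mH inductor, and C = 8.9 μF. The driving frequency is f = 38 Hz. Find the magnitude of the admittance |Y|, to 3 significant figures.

ω = 2πf = 238.8 rad/s
X_L = ωL = 170 Ω
X_C = 1/(ωC) = 471 Ω
Parallel: admittances add. Y = 1/R + 1/(jωL) + jωC
Y = (0.0204 − j0.00377) S
|Y| = 0.0208 S → |Z| = 1/|Y| = 48.2 Ω, ∠Z = −∠Y = 10.5°

20.8 mS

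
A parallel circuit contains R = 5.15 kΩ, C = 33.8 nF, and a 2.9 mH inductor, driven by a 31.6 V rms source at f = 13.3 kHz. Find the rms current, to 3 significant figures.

41.6 mA

ω = 2πf = 83570 rad/s
X_L = ωL = 242 Ω
X_C = 1/(ωC) = 354 Ω
Parallel: admittances add. Y = 1/R + 1/(jωL) + jωC
Y = (0.000194 − j0.00130) S
|Y| = 0.00132 S → |Z| = 1/|Y| = 760 Ω, ∠Z = −∠Y = 81.5°
I = V/|Z| = 31.6/760 = 41.6 mA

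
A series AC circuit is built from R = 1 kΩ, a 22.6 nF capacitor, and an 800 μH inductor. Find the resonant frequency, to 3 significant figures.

37.4 kHz

ω₀ = 1/√(LC) = 1/√(0.0008 × 2.26e-08) = 235200 rad/s
f₀ = ω₀/(2π) = 37.4 kHz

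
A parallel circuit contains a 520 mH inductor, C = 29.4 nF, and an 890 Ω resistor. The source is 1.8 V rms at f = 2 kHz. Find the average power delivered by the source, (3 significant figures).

ω = 2πf = 12570 rad/s
X_L = ωL = 6530 Ω
X_C = 1/(ωC) = 2710 Ω
Parallel: admittances add. Y = 1/R + 1/(jωL) + jωC
Y = (0.00112 + j0.000216) S
|Y| = 0.00114 S → |Z| = 1/|Y| = 874 Ω, ∠Z = −∠Y = -10.9°
I = V/|Z| = 2.06 mA
P = VI cos φ = 1.8 × 0.00206 × cos(-10.9°) = 3.64 mW

3.64 mW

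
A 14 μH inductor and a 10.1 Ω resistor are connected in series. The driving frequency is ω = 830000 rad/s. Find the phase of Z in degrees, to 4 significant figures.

X_L = ωL = 11.62 Ω
Z = 10.10 + j11.62 Ω
|Z| = √(10.10² + 11.62²) = 15.40 Ω
∠Z = arctan(11.62/10.10) = 49.00°

49.00°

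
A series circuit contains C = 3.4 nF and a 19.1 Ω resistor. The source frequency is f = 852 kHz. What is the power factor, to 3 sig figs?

ω = 2πf = 5.353e+06 rad/s
X_C = 1/(ωC) = 54.9 Ω
Z = 19.1 − j54.9 Ω
|Z| = √(19.1² + 54.9²) = 58.2 Ω
∠Z = arctan(-54.9/19.1) = -70.8°
cos φ = cos(-70.8°) = 0.328

0.328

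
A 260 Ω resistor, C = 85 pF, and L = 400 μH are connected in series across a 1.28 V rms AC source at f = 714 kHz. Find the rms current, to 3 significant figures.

1.47 mA

ω = 2πf = 4.486e+06 rad/s
X_L = ωL = 1790 Ω
X_C = 1/(ωC) = 2620 Ω
Net reactance X = X_L − X_C = -828 Ω
Z = 260 − j828 Ω
|Z| = √(260² + 828²) = 868 Ω
I = V/|Z| = 1.28/868 = 1.47 mA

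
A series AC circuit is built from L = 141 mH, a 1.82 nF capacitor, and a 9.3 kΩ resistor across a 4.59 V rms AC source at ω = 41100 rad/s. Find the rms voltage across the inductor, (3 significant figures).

X_L = ωL = 5800 Ω
X_C = 1/(ωC) = 13400 Ω
Net reactance X = X_L − X_C = -7570 Ω
Z = 9300 − j7570 Ω
|Z| = √(9300² + 7570²) = 12000 Ω
I = V/|Z| = 383 μA
V_L = I·|Z_L| = 0.000383 × 5800 = 2.22 V

2.22 V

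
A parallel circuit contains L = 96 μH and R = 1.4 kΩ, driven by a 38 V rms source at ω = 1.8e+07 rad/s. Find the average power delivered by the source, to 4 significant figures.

1.031 W

X_L = ωL = 1728 Ω
Parallel: admittances add. Y = 1/R + 1/(jωL)
Y = (0.0007143 − j0.0005787) S
|Y| = 0.0009193 S → |Z| = 1/|Y| = 1088 Ω, ∠Z = −∠Y = 39.01°
I = V/|Z| = 34.93 mA
P = VI cos φ = 38 × 0.03493 × cos(39.01°) = 1.031 W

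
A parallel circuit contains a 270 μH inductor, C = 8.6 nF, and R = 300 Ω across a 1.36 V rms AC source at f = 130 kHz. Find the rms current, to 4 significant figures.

5.659 mA

ω = 2πf = 816800 rad/s
X_L = ωL = 220.5 Ω
X_C = 1/(ωC) = 142.4 Ω
Parallel: admittances add. Y = 1/R + 1/(jωL) + jωC
Y = (0.003333 + j0.002490) S
|Y| = 0.004161 S → |Z| = 1/|Y| = 240.3 Ω, ∠Z = −∠Y = -36.76°
I = V/|Z| = 1.36/240.3 = 5.659 mA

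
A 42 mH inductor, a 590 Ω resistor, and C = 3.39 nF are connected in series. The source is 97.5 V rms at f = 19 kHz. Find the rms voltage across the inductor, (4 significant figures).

187.3 V

ω = 2πf = 119400 rad/s
X_L = ωL = 5014 Ω
X_C = 1/(ωC) = 2471 Ω
Net reactance X = X_L − X_C = 2543 Ω
Z = 590.0 + j2543 Ω
|Z| = √(590.0² + 2543²) = 2611 Ω
I = V/|Z| = 37.35 mA
V_L = I·|Z_L| = 0.03735 × 5014 = 187.3 V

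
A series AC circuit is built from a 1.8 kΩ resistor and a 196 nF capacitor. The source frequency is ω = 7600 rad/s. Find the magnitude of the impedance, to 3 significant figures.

1920 Ω

X_C = 1/(ωC) = 671 Ω
Z = 1800 − j671 Ω
|Z| = √(1800² + 671²) = 1920 Ω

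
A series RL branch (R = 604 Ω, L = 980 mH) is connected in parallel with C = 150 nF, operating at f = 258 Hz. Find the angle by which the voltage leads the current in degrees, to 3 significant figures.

55.7°

ω = 2πf = 1621 rad/s
X_L = ωL = 1590 Ω
X_C = 1/(ωC) = 4110 Ω
Branch 1 (R+jX_L): Z₁ = 604 + j1590 Ω, |Z₁| = 1700 Ω
Branch 2 (−jX_C): Z₂ = −j4110 Ω
Parallel: Z = Z₁Z₂/(Z₁+Z₂), |Z| = 2690 Ω, ∠Z = 55.7°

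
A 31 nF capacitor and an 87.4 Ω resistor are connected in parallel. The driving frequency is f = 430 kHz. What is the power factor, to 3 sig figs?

ω = 2πf = 2.702e+06 rad/s
X_C = 1/(ωC) = 11.9 Ω
Parallel: admittances add. Y = 1/R + jωC
Y = (0.0114 + j0.0838) S
|Y| = 0.0845 S → |Z| = 1/|Y| = 11.8 Ω, ∠Z = −∠Y = -82.2°
cos φ = cos(-82.2°) = 0.135

0.135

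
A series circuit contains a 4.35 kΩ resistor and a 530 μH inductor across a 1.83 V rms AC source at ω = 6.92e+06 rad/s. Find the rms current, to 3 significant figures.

322 μA

X_L = ωL = 3670 Ω
Z = 4350 + j3670 Ω
|Z| = √(4350² + 3670²) = 5690 Ω
I = V/|Z| = 1.83/5690 = 322 μA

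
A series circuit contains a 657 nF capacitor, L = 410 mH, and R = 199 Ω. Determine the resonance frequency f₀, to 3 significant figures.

ω₀ = 1/√(LC) = 1/√(0.41 × 6.57e-07) = 1927 rad/s
f₀ = ω₀/(2π) = 307 Hz

307 Hz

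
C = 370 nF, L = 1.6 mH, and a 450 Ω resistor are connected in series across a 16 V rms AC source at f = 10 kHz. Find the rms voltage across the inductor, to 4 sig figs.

3.546 V

ω = 2πf = 62830 rad/s
X_L = ωL = 100.5 Ω
X_C = 1/(ωC) = 43.01 Ω
Net reactance X = X_L − X_C = 57.52 Ω
Z = 450.0 + j57.52 Ω
|Z| = √(450.0² + 57.52²) = 453.7 Ω
I = V/|Z| = 35.27 mA
V_L = I·|Z_L| = 0.03527 × 100.5 = 3.546 V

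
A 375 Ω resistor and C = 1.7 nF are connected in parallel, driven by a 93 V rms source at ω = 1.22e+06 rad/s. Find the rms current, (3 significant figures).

X_C = 1/(ωC) = 482 Ω
Parallel: admittances add. Y = 1/R + jωC
Y = (0.00267 + j0.00207) S
|Y| = 0.00338 S → |Z| = 1/|Y| = 296 Ω, ∠Z = −∠Y = -37.9°
I = V/|Z| = 93/296 = 314 mA

314 mA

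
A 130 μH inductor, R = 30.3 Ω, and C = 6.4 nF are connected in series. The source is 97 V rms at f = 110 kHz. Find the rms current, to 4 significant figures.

695.1 mA

ω = 2πf = 691200 rad/s
X_L = ωL = 89.85 Ω
X_C = 1/(ωC) = 226.1 Ω
Net reactance X = X_L − X_C = -136.2 Ω
Z = 30.30 − j136.2 Ω
|Z| = √(30.30² + 136.2²) = 139.6 Ω
I = V/|Z| = 97/139.6 = 695.1 mA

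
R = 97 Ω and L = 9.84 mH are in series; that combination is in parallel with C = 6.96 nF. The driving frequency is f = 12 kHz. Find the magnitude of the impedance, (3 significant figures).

ω = 2πf = 75400 rad/s
X_L = ωL = 742 Ω
X_C = 1/(ωC) = 1910 Ω
Branch 1 (R+jX_L): Z₁ = 97.0 + j742 Ω, |Z₁| = 748 Ω
Branch 2 (−jX_C): Z₂ = −j1910 Ω
Parallel: Z = Z₁Z₂/(Z₁+Z₂), |Z| = 1220 Ω, ∠Z = 77.8°

1220 Ω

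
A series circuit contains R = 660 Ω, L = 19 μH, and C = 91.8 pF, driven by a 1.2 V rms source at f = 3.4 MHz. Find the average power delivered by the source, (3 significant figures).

2.13 mW

ω = 2πf = 2.136e+07 rad/s
X_L = ωL = 406 Ω
X_C = 1/(ωC) = 510 Ω
Net reactance X = X_L − X_C = -104 Ω
Z = 660 − j104 Ω
|Z| = √(660² + 104²) = 668 Ω
∠Z = arctan(-104/660) = -8.96°
I = V/|Z| = 1.80 mA
P = VI cos φ = 1.2 × 0.00180 × cos(-8.96°) = 2.13 mW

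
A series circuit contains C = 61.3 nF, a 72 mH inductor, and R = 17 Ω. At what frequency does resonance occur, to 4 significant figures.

ω₀ = 1/√(LC) = 1/√(0.072 × 6.13e-08) = 15050 rad/s
f₀ = ω₀/(2π) = 2.396 kHz

2.396 kHz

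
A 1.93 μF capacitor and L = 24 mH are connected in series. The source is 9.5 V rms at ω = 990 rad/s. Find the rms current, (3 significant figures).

X_L = ωL = 23.8 Ω
X_C = 1/(ωC) = 523 Ω
Net reactance X = X_L − X_C = -500 Ω
Z = − j500 Ω
|Z| = √(0² + 500²) = 500 Ω
I = V/|Z| = 9.5/500 = 19.0 mA

19.0 mA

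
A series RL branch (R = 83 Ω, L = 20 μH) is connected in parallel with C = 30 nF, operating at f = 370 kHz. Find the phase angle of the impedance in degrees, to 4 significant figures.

ω = 2πf = 2.325e+06 rad/s
X_L = ωL = 46.50 Ω
X_C = 1/(ωC) = 14.34 Ω
Branch 1 (R+jX_L): Z₁ = 83.00 + j46.50 Ω, |Z₁| = 95.14 Ω
Branch 2 (−jX_C): Z₂ = −j14.34 Ω
Parallel: Z = Z₁Z₂/(Z₁+Z₂), |Z| = 15.32 Ω, ∠Z = -81.92°

-81.92°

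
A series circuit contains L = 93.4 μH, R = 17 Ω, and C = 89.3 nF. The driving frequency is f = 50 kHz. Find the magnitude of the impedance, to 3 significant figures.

ω = 2πf = 314200 rad/s
X_L = ωL = 29.3 Ω
X_C = 1/(ωC) = 35.6 Ω
Net reactance X = X_L − X_C = -6.30 Ω
Z = 17.0 − j6.30 Ω
|Z| = √(17.0² + 6.30²) = 18.1 Ω

18.1 Ω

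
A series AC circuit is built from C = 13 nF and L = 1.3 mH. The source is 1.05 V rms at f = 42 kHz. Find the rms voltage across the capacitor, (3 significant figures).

5.94 V

ω = 2πf = 263900 rad/s
X_L = ωL = 343 Ω
X_C = 1/(ωC) = 291 Ω
Net reactance X = X_L − X_C = 51.6 Ω
Z = j51.6 Ω
|Z| = √(0² + 51.6²) = 51.6 Ω
I = V/|Z| = 20.4 mA
V_C = I·|Z_C| = 0.0204 × 291 = 5.94 V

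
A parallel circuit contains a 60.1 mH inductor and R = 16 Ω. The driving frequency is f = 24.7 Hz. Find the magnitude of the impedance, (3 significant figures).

ω = 2πf = 155.2 rad/s
X_L = ωL = 9.33 Ω
Parallel: admittances add. Y = 1/R + 1/(jωL)
Y = (0.0625 − j0.107) S
|Y| = 0.124 S → |Z| = 1/|Y| = 8.06 Ω, ∠Z = −∠Y = 59.8°

8.06 Ω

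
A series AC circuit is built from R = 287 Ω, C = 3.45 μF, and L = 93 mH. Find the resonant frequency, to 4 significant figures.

ω₀ = 1/√(LC) = 1/√(0.093 × 3.45e-06) = 1765 rad/s
f₀ = ω₀/(2π) = 281.0 Hz

281.0 Hz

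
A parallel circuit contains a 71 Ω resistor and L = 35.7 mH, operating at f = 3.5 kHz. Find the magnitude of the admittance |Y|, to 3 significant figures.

ω = 2πf = 21990 rad/s
X_L = ωL = 785 Ω
Parallel: admittances add. Y = 1/R + 1/(jωL)
Y = (0.0141 − j0.00127) S
|Y| = 0.0141 S → |Z| = 1/|Y| = 70.7 Ω, ∠Z = −∠Y = 5.17°

14.1 mS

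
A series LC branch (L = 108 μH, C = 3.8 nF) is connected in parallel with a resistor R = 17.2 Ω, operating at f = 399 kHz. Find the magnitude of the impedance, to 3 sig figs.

17.1 Ω

ω = 2πf = 2.507e+06 rad/s
X_L = ωL = 271 Ω
X_C = 1/(ωC) = 105 Ω
Branch 1: Z₁ = R = 17.2 Ω
Branch 2 (series LC): Z₂ = j(X_L − X_C) = j166 Ω
Parallel: Z = Z₁Z₂/(Z₁+Z₂), |Z| = 17.1 Ω, ∠Z = 5.92°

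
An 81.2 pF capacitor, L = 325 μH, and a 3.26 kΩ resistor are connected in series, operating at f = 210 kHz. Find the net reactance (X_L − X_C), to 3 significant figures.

ω = 2πf = 1.319e+06 rad/s
X_L = ωL = 429 Ω
X_C = 1/(ωC) = 9330 Ω
X = 429 − 9330 = -8900 Ω

-8900 Ω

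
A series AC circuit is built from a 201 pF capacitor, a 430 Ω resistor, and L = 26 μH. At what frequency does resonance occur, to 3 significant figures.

2.20 MHz

ω₀ = 1/√(LC) = 1/√(2.6e-05 × 2.01e-10) = 1.383e+07 rad/s
f₀ = ω₀/(2π) = 2.20 MHz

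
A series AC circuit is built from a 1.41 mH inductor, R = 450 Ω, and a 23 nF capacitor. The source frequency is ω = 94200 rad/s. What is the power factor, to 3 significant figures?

0.807

X_L = ωL = 133 Ω
X_C = 1/(ωC) = 462 Ω
Net reactance X = X_L − X_C = -329 Ω
Z = 450 − j329 Ω
|Z| = √(450² + 329²) = 557 Ω
∠Z = arctan(-329/450) = -36.1°
cos φ = cos(-36.1°) = 0.807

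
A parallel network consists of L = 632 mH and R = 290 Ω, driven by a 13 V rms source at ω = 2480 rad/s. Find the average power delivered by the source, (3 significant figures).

583 mW

X_L = ωL = 1570 Ω
Parallel: admittances add. Y = 1/R + 1/(jωL)
Y = (0.00345 − j0.000638) S
|Y| = 0.00351 S → |Z| = 1/|Y| = 285 Ω, ∠Z = −∠Y = 10.5°
I = V/|Z| = 45.6 mA
P = VI cos φ = 13 × 0.0456 × cos(10.5°) = 583 mW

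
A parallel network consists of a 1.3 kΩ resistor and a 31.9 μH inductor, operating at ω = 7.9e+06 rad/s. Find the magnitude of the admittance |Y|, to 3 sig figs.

4.04 mS

X_L = ωL = 252 Ω
Parallel: admittances add. Y = 1/R + 1/(jωL)
Y = (0.000769 − j0.00397) S
|Y| = 0.00404 S → |Z| = 1/|Y| = 247 Ω, ∠Z = −∠Y = 79.0°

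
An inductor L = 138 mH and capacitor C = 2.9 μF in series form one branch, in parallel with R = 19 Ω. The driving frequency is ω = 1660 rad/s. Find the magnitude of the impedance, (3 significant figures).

X_L = ωL = 229 Ω
X_C = 1/(ωC) = 208 Ω
Branch 1: Z₁ = R = 19.0 Ω
Branch 2 (series LC): Z₂ = j(X_L − X_C) = j21.4 Ω
Parallel: Z = Z₁Z₂/(Z₁+Z₂), |Z| = 14.2 Ω, ∠Z = 41.7°

14.2 Ω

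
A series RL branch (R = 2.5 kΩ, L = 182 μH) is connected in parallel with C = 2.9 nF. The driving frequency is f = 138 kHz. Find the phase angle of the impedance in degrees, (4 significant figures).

ω = 2πf = 867100 rad/s
X_L = ωL = 157.8 Ω
X_C = 1/(ωC) = 397.7 Ω
Branch 1 (R+jX_L): Z₁ = 2500 + j157.8 Ω, |Z₁| = 2505 Ω
Branch 2 (−jX_C): Z₂ = −j397.7 Ω
Parallel: Z = Z₁Z₂/(Z₁+Z₂), |Z| = 396.7 Ω, ∠Z = -80.91°

-80.91°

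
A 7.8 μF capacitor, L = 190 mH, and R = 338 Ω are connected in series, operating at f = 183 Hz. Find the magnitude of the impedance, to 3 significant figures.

355 Ω

ω = 2πf = 1150 rad/s
X_L = ωL = 218 Ω
X_C = 1/(ωC) = 111 Ω
Net reactance X = X_L − X_C = 107 Ω
Z = 338 + j107 Ω
|Z| = √(338² + 107²) = 355 Ω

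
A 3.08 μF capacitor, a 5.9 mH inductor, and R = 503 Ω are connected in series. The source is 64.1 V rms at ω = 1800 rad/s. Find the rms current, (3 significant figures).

X_L = ωL = 10.6 Ω
X_C = 1/(ωC) = 180 Ω
Net reactance X = X_L − X_C = -170 Ω
Z = 503 − j170 Ω
|Z| = √(503² + 170²) = 531 Ω
I = V/|Z| = 64.1/531 = 121 mA

121 mA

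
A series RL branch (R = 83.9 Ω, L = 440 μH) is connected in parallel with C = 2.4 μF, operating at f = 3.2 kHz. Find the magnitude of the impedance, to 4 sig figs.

ω = 2πf = 20110 rad/s
X_L = ωL = 8.847 Ω
X_C = 1/(ωC) = 20.72 Ω
Branch 1 (R+jX_L): Z₁ = 83.90 + j8.847 Ω, |Z₁| = 84.37 Ω
Branch 2 (−jX_C): Z₂ = −j20.72 Ω
Parallel: Z = Z₁Z₂/(Z₁+Z₂), |Z| = 20.63 Ω, ∠Z = -75.92°

20.63 Ω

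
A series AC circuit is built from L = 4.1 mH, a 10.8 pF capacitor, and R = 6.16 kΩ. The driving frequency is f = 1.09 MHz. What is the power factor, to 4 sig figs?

ω = 2πf = 6.849e+06 rad/s
X_L = ωL = 28080 Ω
X_C = 1/(ωC) = 13520 Ω
Net reactance X = X_L − X_C = 14560 Ω
Z = 6160 + j14560 Ω
|Z| = √(6160² + 14560²) = 15810 Ω
∠Z = arctan(14560/6160) = 67.07°
cos φ = cos(67.07°) = 0.3896

0.3896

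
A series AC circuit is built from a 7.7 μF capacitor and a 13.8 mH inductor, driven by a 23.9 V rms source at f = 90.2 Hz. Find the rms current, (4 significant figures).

108.0 mA

ω = 2πf = 566.7 rad/s
X_L = ωL = 7.821 Ω
X_C = 1/(ωC) = 229.2 Ω
Net reactance X = X_L − X_C = -221.3 Ω
Z = − j221.3 Ω
|Z| = √(0² + 221.3²) = 221.3 Ω
I = V/|Z| = 23.9/221.3 = 108.0 mA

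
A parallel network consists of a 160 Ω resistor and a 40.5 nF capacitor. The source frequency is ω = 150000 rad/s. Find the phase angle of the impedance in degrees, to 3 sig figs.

-44.2°

X_C = 1/(ωC) = 165 Ω
Parallel: admittances add. Y = 1/R + jωC
Y = (0.00625 + j0.00607) S
|Y| = 0.00872 S → |Z| = 1/|Y| = 115 Ω, ∠Z = −∠Y = -44.2°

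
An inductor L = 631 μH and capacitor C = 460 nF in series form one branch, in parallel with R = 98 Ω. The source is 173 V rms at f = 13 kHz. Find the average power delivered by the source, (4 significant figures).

ω = 2πf = 81680 rad/s
X_L = ωL = 51.54 Ω
X_C = 1/(ωC) = 26.61 Ω
Branch 1: Z₁ = R = 98.00 Ω
Branch 2 (series LC): Z₂ = j(X_L − X_C) = j24.93 Ω
Parallel: Z = Z₁Z₂/(Z₁+Z₂), |Z| = 24.16 Ω, ∠Z = 75.73°
I = V/|Z| = 7.161 A
P = VI cos φ = 173 × 7.161 × cos(75.73°) = 305.4 W

305.4 W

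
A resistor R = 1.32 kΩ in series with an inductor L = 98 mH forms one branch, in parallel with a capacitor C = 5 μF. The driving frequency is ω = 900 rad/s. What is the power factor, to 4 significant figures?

X_L = ωL = 88.20 Ω
X_C = 1/(ωC) = 222.2 Ω
Branch 1 (R+jX_L): Z₁ = 1320 + j88.20 Ω, |Z₁| = 1323 Ω
Branch 2 (−jX_C): Z₂ = −j222.2 Ω
Parallel: Z = Z₁Z₂/(Z₁+Z₂), |Z| = 221.6 Ω, ∠Z = -80.38°
cos φ = cos(-80.38°) = 0.1671

0.1671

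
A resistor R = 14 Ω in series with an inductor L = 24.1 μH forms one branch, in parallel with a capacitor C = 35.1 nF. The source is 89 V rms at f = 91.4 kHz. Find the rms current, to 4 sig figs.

ω = 2πf = 574300 rad/s
X_L = ωL = 13.84 Ω
X_C = 1/(ωC) = 49.61 Ω
Branch 1 (R+jX_L): Z₁ = 14.00 + j13.84 Ω, |Z₁| = 19.69 Ω
Branch 2 (−jX_C): Z₂ = −j49.61 Ω
Parallel: Z = Z₁Z₂/(Z₁+Z₂), |Z| = 25.43 Ω, ∠Z = 23.30°
I = V/|Z| = 89/25.43 = 3.500 A

3.500 A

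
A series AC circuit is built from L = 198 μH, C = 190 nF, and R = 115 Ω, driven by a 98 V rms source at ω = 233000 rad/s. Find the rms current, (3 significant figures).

835 mA

X_L = ωL = 46.1 Ω
X_C = 1/(ωC) = 22.6 Ω
Net reactance X = X_L − X_C = 23.5 Ω
Z = 115 + j23.5 Ω
|Z| = √(115² + 23.5²) = 117 Ω
I = V/|Z| = 98/117 = 835 mA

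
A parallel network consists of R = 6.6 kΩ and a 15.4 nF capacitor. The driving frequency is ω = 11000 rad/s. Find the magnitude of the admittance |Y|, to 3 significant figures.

X_C = 1/(ωC) = 5900 Ω
Parallel: admittances add. Y = 1/R + jωC
Y = (0.000152 + j0.000169) S
|Y| = 0.000227 S → |Z| = 1/|Y| = 4400 Ω, ∠Z = −∠Y = -48.2°

227 μS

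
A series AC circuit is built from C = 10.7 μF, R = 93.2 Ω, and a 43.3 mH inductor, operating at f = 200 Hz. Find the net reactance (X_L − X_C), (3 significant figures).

-20.0 Ω

ω = 2πf = 1257 rad/s
X_L = ωL = 54.4 Ω
X_C = 1/(ωC) = 74.4 Ω
X = 54.4 − 74.4 = -20.0 Ω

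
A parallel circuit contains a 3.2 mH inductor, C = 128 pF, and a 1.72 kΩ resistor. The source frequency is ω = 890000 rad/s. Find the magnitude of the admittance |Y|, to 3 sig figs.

628 μS

X_L = ωL = 2850 Ω
X_C = 1/(ωC) = 8780 Ω
Parallel: admittances add. Y = 1/R + 1/(jωL) + jωC
Y = (0.000581 − j0.000237) S
|Y| = 0.000628 S → |Z| = 1/|Y| = 1590 Ω, ∠Z = −∠Y = 22.2°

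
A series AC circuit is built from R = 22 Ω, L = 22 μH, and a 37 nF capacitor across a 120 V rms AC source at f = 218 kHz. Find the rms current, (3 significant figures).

ω = 2πf = 1.37e+06 rad/s
X_L = ωL = 30.1 Ω
X_C = 1/(ωC) = 19.7 Ω
Net reactance X = X_L − X_C = 10.4 Ω
Z = 22.0 + j10.4 Ω
|Z| = √(22.0² + 10.4²) = 24.3 Ω
I = V/|Z| = 120/24.3 = 4.93 A

4.93 A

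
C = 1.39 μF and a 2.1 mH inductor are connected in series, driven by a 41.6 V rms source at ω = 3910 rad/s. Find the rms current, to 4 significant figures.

236.7 mA

X_L = ωL = 8.211 Ω
X_C = 1/(ωC) = 184.0 Ω
Net reactance X = X_L − X_C = -175.8 Ω
Z = − j175.8 Ω
|Z| = √(0² + 175.8²) = 175.8 Ω
I = V/|Z| = 41.6/175.8 = 236.7 mA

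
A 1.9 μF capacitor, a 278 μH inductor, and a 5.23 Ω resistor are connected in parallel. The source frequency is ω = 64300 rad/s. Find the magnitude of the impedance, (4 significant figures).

X_L = ωL = 17.88 Ω
X_C = 1/(ωC) = 8.185 Ω
Parallel: admittances add. Y = 1/R + 1/(jωL) + jωC
Y = (0.1912 + j0.06623) S
|Y| = 0.2023 S → |Z| = 1/|Y| = 4.942 Ω, ∠Z = −∠Y = -19.10°

4.942 Ω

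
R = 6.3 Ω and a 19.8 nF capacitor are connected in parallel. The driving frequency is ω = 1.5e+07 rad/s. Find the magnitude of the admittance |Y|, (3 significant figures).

337 mS

X_C = 1/(ωC) = 3.37 Ω
Parallel: admittances add. Y = 1/R + jωC
Y = (0.159 + j0.297) S
|Y| = 0.337 S → |Z| = 1/|Y| = 2.97 Ω, ∠Z = −∠Y = -61.9°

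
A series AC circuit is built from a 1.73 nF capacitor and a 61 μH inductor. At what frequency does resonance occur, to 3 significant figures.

ω₀ = 1/√(LC) = 1/√(6.1e-05 × 1.73e-09) = 3.078e+06 rad/s
f₀ = ω₀/(2π) = 490 kHz

490 kHz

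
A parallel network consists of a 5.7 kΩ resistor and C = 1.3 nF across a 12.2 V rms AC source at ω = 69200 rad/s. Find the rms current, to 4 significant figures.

2.405 mA

X_C = 1/(ωC) = 11120 Ω
Parallel: admittances add. Y = 1/R + jωC
Y = (0.0001754 + j8.996e-05) S
|Y| = 0.0001972 S → |Z| = 1/|Y| = 5072 Ω, ∠Z = −∠Y = -27.15°
I = V/|Z| = 12.2/5072 = 2.405 mA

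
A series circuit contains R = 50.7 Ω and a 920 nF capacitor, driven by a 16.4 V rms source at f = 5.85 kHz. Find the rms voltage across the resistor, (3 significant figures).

14.2 V

ω = 2πf = 36760 rad/s
X_C = 1/(ωC) = 29.6 Ω
Z = 50.7 − j29.6 Ω
|Z| = √(50.7² + 29.6²) = 58.7 Ω
I = V/|Z| = 279 mA
V_R = I·|Z_R| = 0.279 × 50.7 = 14.2 V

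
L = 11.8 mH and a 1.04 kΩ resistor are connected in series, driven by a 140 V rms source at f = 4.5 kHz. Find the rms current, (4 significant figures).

128.2 mA

ω = 2πf = 28270 rad/s
X_L = ωL = 333.6 Ω
Z = 1040 + j333.6 Ω
|Z| = √(1040² + 333.6²) = 1092 Ω
I = V/|Z| = 140/1092 = 128.2 mA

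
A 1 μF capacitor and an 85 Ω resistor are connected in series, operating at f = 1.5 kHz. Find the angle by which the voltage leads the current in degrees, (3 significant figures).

ω = 2πf = 9425 rad/s
X_C = 1/(ωC) = 106 Ω
Z = 85.0 − j106 Ω
|Z| = √(85.0² + 106²) = 136 Ω
∠Z = arctan(-106/85.0) = -51.3°

-51.3°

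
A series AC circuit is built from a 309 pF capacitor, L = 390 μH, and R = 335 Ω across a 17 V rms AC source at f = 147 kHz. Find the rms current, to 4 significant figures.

ω = 2πf = 923600 rad/s
X_L = ωL = 360.2 Ω
X_C = 1/(ωC) = 3504 Ω
Net reactance X = X_L − X_C = -3144 Ω
Z = 335.0 − j3144 Ω
|Z| = √(335.0² + 3144²) = 3161 Ω
I = V/|Z| = 17/3161 = 5.377 mA

5.377 mA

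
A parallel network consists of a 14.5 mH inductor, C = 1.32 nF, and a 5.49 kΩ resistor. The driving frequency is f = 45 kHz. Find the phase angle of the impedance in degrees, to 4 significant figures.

-35.37°

ω = 2πf = 282700 rad/s
X_L = ωL = 4100 Ω
X_C = 1/(ωC) = 2679 Ω
Parallel: admittances add. Y = 1/R + 1/(jωL) + jωC
Y = (0.0001821 + j0.0001293) S
|Y| = 0.0002234 S → |Z| = 1/|Y| = 4477 Ω, ∠Z = −∠Y = -35.37°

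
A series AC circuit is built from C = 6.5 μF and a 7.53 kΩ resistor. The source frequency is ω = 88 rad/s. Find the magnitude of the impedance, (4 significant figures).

7730 Ω

X_C = 1/(ωC) = 1748 Ω
Z = 7530 − j1748 Ω
|Z| = √(7530² + 1748²) = 7730 Ω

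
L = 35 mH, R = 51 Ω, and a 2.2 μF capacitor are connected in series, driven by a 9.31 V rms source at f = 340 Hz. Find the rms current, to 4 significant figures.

63.28 mA

ω = 2πf = 2136 rad/s
X_L = ωL = 74.77 Ω
X_C = 1/(ωC) = 212.8 Ω
Net reactance X = X_L − X_C = -138.0 Ω
Z = 51.00 − j138.0 Ω
|Z| = √(51.00² + 138.0²) = 147.1 Ω
I = V/|Z| = 9.31/147.1 = 63.28 mA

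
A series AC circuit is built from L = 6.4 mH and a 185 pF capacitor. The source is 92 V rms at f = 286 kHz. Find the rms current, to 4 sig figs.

ω = 2πf = 1.797e+06 rad/s
X_L = ωL = 11500 Ω
X_C = 1/(ωC) = 3008 Ω
Net reactance X = X_L − X_C = 8493 Ω
Z = j8493 Ω
|Z| = √(0² + 8493²) = 8493 Ω
I = V/|Z| = 92/8493 = 10.83 mA

10.83 mA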